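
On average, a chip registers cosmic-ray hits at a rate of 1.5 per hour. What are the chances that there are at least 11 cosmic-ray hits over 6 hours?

Over the interval, μ = 1.5 × 6 = 9 (6 hours).
P(N ≥ 11) = 1 − P(N ≤ 10) = 1 − Σ_{j=0}^{10} e^(−μ) μ^j/j! ≈ 0.2940.

0.2940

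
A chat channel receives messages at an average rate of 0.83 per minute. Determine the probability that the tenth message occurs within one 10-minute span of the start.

0.3212

Over the interval, μ = 0.83 × 10 = 8.3 (a 10-minute span = 10 minutes).
The tenth arrival falls in the interval iff at least 10 events occur there: P(S_10 ≤ t) = P(N ≥ 10) = 1 − P(N ≤ 9) ≈ 0.3212.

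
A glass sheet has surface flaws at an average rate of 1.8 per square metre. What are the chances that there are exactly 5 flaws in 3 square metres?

0.1728

Over the interval, μ = 1.8 × 3 = 5.4 (3 square metres).
P(N = 5) = e^(−μ) μ^5/5! = e^(−5.4) · 5.4^5/120 ≈ 0.1728.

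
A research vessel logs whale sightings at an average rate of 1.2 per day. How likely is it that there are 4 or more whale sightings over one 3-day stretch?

Over the interval, μ = 1.2 × 3 = 3.6 (a 3-day stretch = 3 days).
P(N ≥ 4) = 1 − P(N ≤ 3) = 1 − Σ_{j=0}^{3} e^(−μ) μ^j/j! ≈ 0.4848.

0.4848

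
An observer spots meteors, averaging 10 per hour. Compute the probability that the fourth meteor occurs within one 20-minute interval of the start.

Over the interval, μ = 10 × 1/3 ≈ 3.33333 (a 20-minute interval = 1/3 hours).
The fourth arrival falls in the interval iff at least 4 events occur there: P(S_4 ≤ t) = P(N ≥ 4) = 1 − P(N ≤ 3) ≈ 0.4270.

0.4270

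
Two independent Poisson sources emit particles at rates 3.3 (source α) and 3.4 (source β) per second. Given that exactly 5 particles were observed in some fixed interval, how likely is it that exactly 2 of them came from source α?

Given the total, each event is independently from source α with probability p = λ_α/(λ_α+λ_β) = 3.3/6.7 ≈ 0.4925.
So K ~ Binomial(5, 3.3/6.7): P(K = 2) = C(5,2) · (3.3/6.7)^2 · (3.4/6.7)^3 ≈ 0.3170.

0.3170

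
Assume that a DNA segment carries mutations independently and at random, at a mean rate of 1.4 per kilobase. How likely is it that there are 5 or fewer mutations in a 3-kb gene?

Over the interval, μ = 1.4 × 3 = 4.2 (a 3-kb gene = 3 kilobases).
P(N ≤ 5) = Σ_{j=0}^{5} e^(−μ) μ^j/j! ≈ 0.7531.

0.7531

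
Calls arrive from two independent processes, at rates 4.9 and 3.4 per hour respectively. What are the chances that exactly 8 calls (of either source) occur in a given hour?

Independent Poisson processes superpose: combined rate λ = 4.9 + 3.4 = 8.3 per hour.
So μ = 8.3.
P(N = 8) = e^(−8.3) · 8.3^8/8! ≈ 0.1388.

0.1388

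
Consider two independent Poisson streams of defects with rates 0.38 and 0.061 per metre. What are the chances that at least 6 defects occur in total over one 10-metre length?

Independent Poisson processes superpose: combined rate λ = 0.38 + 0.061 = 0.441 per metre.
Over the interval, μ = 0.441 × 10 = 4.41 (a 10-metre length = 10 metres).
P(N ≥ 6) = 1 − P(N ≤ 5) ≈ 0.2818.

0.2818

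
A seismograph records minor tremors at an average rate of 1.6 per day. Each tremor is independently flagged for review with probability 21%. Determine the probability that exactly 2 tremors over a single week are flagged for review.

0.2633

Thinning: the tremors that are flagged for review themselves form a Poisson process with rate 0.21 × 1.6 = 0.336 per day.
Over the interval, μ = 0.336 × 7 = 2.352 (a week = 7 days).
P(N = 2) = e^(−2.352) · 2.352^2/2! ≈ 0.2633.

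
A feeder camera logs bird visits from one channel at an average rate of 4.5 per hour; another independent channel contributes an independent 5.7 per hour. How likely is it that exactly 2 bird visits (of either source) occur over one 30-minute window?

Independent Poisson processes superpose: combined rate λ = 4.5 + 5.7 = 10.2 per hour.
Over the interval, μ = 10.2 × 0.5 = 5.1 (a 30-minute window = 0.5 hours).
P(N = 2) = e^(−5.1) · 5.1^2/2! ≈ 0.0793.

0.0793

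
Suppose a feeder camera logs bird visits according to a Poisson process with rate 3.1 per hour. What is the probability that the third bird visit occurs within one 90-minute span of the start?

Over the interval, μ = 3.1 × 1.5 = 4.65 (a 90-minute span = 1.5 hours).
The third arrival falls in the interval iff at least 3 events occur there: P(S_3 ≤ t) = P(N ≥ 3) = 1 − P(N ≤ 2) ≈ 0.8426.

0.8426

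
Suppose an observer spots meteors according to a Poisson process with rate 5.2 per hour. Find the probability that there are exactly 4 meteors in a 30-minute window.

Over the interval, μ = 5.2 × 0.5 = 2.6 (a 30-minute window = 0.5 hours).
P(N = 4) = e^(−μ) μ^4/4! = e^(−2.6) · 2.6^4/24 ≈ 0.1414.

0.1414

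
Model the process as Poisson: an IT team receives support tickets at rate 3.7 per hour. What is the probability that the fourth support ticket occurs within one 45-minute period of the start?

Over the interval, μ = 3.7 × 0.75 = 2.775 (a 45-minute period = 0.75 hours).
The fourth arrival falls in the interval iff at least 4 events occur there: P(S_4 ≤ t) = P(N ≥ 4) = 1 − P(N ≤ 3) ≈ 0.3025.

0.3025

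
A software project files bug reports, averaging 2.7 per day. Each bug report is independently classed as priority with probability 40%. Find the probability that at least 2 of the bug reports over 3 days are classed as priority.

0.8339

Thinning: the bug reports that are classed as priority themselves form a Poisson process with rate 0.4 × 2.7 = 1.08 per day.
Over the interval, μ = 1.08 × 3 = 3.24 (3 days).
P(N ≥ 2) = 1 − P(N ≤ 1) ≈ 0.8339.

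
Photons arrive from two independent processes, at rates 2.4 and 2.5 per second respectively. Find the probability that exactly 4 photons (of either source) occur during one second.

Independent Poisson processes superpose: combined rate λ = 2.4 + 2.5 = 4.9 per second.
So μ = 4.9.
P(N = 4) = e^(−4.9) · 4.9^4/4! ≈ 0.1789.

0.1789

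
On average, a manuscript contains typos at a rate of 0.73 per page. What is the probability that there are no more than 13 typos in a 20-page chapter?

0.4024

Over the interval, μ = 0.73 × 20 = 14.6 (a 20-page chapter = 20 pages).
P(N ≤ 13) = Σ_{j=0}^{13} e^(−μ) μ^j/j! ≈ 0.4024.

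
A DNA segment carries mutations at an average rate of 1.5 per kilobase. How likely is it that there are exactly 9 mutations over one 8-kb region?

Over the interval, μ = 1.5 × 8 = 12 (an 8-kb region = 8 kilobases).
P(N = 9) = e^(−μ) μ^9/9! = e^(−12) · 12^9/362880 ≈ 0.0874.

0.0874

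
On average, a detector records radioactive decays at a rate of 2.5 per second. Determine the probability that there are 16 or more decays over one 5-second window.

0.1940

Over the interval, μ = 2.5 × 5 = 12.5 (a 5-second window = 5 seconds).
P(N ≥ 16) = 1 − P(N ≤ 15) = 1 − Σ_{j=0}^{15} e^(−μ) μ^j/j! ≈ 0.1940.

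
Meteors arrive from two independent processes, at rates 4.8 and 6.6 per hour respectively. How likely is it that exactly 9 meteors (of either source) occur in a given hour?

Independent Poisson processes superpose: combined rate λ = 4.8 + 6.6 = 11.4 per hour.
So μ = 11.4.
P(N = 9) = e^(−11.4) · 11.4^9/9! ≈ 0.1003.

0.1003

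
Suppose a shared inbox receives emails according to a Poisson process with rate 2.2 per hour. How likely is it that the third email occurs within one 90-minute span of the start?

Over the interval, μ = 2.2 × 1.5 = 3.3 (a 90-minute span = 1.5 hours).
The third arrival falls in the interval iff at least 3 events occur there: P(S_3 ≤ t) = P(N ≥ 3) = 1 − P(N ≤ 2) ≈ 0.6406.

0.6406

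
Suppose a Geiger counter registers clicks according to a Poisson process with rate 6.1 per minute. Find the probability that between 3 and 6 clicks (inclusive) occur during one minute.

With mean μ = 6.1 per minute,
P(3 ≤ N ≤ 6) = Σ_{j=3}^{6} e^(−6.1) · 6.1^j/j! ≈ 0.5326.

0.5326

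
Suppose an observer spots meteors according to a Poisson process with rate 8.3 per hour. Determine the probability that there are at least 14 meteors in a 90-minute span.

Over the interval, μ = 8.3 × 1.5 = 12.45 (a 90-minute span = 1.5 hours).
P(N ≥ 14) = 1 − P(N ≤ 13) = 1 − Σ_{j=0}^{13} e^(−μ) μ^j/j! ≈ 0.3667.

0.3667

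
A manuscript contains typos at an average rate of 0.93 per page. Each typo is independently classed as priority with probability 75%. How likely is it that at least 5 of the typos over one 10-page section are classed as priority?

0.8247

Thinning: the typos that are classed as priority themselves form a Poisson process with rate 0.75 × 0.93 = 0.6975 per page.
Over the interval, μ = 0.6975 × 10 = 6.975 (a 10-page section = 10 pages).
P(N ≥ 5) = 1 − P(N ≤ 4) ≈ 0.8247.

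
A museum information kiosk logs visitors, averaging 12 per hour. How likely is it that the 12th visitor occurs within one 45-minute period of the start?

Over the interval, μ = 12 × 0.75 = 9 (a 45-minute period = 0.75 hours).
The 12th arrival falls in the interval iff at least 12 events occur there: P(S_12 ≤ t) = P(N ≥ 12) = 1 − P(N ≤ 11) ≈ 0.1970.

0.1970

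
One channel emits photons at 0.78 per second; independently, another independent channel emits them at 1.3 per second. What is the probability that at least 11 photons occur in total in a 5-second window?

Independent Poisson processes superpose: combined rate λ = 0.78 + 1.3 = 2.08 per second.
Over the interval, μ = 2.08 × 5 = 10.4 (a 5-second window = 5 seconds).
P(N ≥ 11) = 1 − P(N ≤ 10) ≈ 0.4669.

0.4669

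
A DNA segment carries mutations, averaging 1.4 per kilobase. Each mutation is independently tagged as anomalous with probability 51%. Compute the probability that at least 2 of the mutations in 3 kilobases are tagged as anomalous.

0.6311

Thinning: the mutations that are tagged as anomalous themselves form a Poisson process with rate 0.51 × 1.4 = 0.714 per kilobase.
Over the interval, μ = 0.714 × 3 = 2.142 (3 kilobases).
P(N ≥ 2) = 1 − P(N ≤ 1) ≈ 0.6311.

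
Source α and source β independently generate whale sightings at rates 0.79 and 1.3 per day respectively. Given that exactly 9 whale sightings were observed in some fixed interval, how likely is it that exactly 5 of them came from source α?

Given the total, each event is independently from source α with probability p = λ_α/(λ_α+λ_β) = 0.79/2.09 ≈ 0.3780.
So K ~ Binomial(9, 0.79/2.09): P(K = 5) = C(9,5) · (0.79/2.09)^5 · (1.3/2.09)^4 ≈ 0.1455.

0.1455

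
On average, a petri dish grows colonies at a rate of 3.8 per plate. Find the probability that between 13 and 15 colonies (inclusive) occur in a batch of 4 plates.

0.2962

Over the interval, μ = 3.8 × 4 = 15.2 (a batch of 4 plates = 4 plates).
P(13 ≤ N ≤ 15) = Σ_{j=13}^{15} e^(−15.2) · 15.2^j/j! ≈ 0.2962.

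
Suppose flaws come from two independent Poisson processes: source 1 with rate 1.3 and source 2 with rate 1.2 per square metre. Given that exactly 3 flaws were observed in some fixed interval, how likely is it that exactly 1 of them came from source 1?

0.3594

Given the total, each event is independently from source 1 with probability p = λ_1/(λ_1+λ_2) = 1.3/2.5 = 0.5200.
So K ~ Binomial(3, 1.3/2.5): P(K = 1) = C(3,1) · (1.3/2.5)^1 · (1.2/2.5)^2 ≈ 0.3594.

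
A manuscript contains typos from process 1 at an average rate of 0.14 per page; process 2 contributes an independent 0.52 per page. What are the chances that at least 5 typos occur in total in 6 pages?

0.3633

Independent Poisson processes superpose: combined rate λ = 0.14 + 0.52 = 0.66 per page.
Over the interval, μ = 0.66 × 6 = 3.96 (6 pages).
P(N ≥ 5) = 1 − P(N ≤ 4) ≈ 0.3633.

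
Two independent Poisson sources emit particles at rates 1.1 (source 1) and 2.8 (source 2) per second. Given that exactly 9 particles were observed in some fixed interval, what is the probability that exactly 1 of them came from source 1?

Given the total, each event is independently from source 1 with probability p = λ_1/(λ_1+λ_2) = 1.1/3.9 ≈ 0.2821.
So K ~ Binomial(9, 1.1/3.9): P(K = 1) = C(9,1) · (1.1/3.9)^1 · (2.8/3.9)^8 ≈ 0.1792.

0.1792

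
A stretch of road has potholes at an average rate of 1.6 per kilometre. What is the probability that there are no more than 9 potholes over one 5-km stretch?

0.7166

Over the interval, μ = 1.6 × 5 = 8 (a 5-km stretch = 5 kilometres).
P(N ≤ 9) = Σ_{j=0}^{9} e^(−μ) μ^j/j! ≈ 0.7166.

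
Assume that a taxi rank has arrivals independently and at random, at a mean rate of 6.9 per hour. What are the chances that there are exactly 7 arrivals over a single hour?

With mean μ = 6.9 per hour,
P(N = 7) = e^(−μ) μ^7/7! = e^(−6.9) · 6.9^7/5040 ≈ 0.1489.

0.1489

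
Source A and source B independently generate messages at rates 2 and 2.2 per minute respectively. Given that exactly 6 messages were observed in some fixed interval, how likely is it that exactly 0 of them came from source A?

Given the total, each event is independently from source A with probability p = λ_A/(λ_A+λ_B) = 2/4.2 ≈ 0.4762.
So K ~ Binomial(6, 2/4.2): P(K = 0) = C(6,0) · (2/4.2)^0 · (2.2/4.2)^6 ≈ 0.0207.

0.0207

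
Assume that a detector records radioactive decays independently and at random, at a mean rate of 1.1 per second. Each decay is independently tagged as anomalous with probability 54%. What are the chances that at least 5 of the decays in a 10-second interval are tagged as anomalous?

Thinning: the decays that are tagged as anomalous themselves form a Poisson process with rate 0.54 × 1.1 = 0.594 per second.
Over the interval, μ = 0.594 × 10 = 5.94 (a 10-second interval = 10 seconds).
P(N ≥ 5) = 1 − P(N ≤ 4) ≈ 0.7068.

0.7068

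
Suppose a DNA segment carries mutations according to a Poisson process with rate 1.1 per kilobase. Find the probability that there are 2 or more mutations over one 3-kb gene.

0.8414

Over the interval, μ = 1.1 × 3 = 3.3 (a 3-kb gene = 3 kilobases).
P(N ≥ 2) = 1 − P(N ≤ 1) = 1 − Σ_{j=0}^{1} e^(−μ) μ^j/j! ≈ 0.8414.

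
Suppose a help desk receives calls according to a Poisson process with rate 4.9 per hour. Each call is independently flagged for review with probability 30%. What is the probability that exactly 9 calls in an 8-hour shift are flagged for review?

Thinning: the calls that are flagged for review themselves form a Poisson process with rate 0.3 × 4.9 = 1.47 per hour.
Over the interval, μ = 1.47 × 8 = 11.76 (an 8-hour shift = 8 hours).
P(N = 9) = e^(−11.76) · 11.76^9/9! ≈ 0.0926.

0.0926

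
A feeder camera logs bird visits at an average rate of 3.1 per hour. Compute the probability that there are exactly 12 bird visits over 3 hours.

Over the interval, μ = 3.1 × 3 = 9.3 (3 hours).
P(N = 12) = e^(−μ) μ^12/12! = e^(−9.3) · 9.3^12/479001600 ≈ 0.0799.

0.0799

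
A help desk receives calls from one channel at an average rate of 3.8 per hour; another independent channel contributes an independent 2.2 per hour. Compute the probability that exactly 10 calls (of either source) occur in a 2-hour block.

Independent Poisson processes superpose: combined rate λ = 3.8 + 2.2 = 6 per hour.
Over the interval, μ = 6 × 2 = 12 (a 2-hour block = 2 hours).
P(N = 10) = e^(−12) · 12^10/10! ≈ 0.1048.

0.1048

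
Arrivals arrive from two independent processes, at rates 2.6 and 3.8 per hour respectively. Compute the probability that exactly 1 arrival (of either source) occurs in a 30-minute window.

Independent Poisson processes superpose: combined rate λ = 2.6 + 3.8 = 6.4 per hour.
Over the interval, μ = 6.4 × 0.5 = 3.2 (a 30-minute window = 0.5 hours).
P(N = 1) = e^(−3.2) · 3.2^1/1! ≈ 0.1304.

0.1304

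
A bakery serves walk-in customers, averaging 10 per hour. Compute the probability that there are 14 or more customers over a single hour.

With mean μ = 10 per hour,
P(N ≥ 14) = 1 − P(N ≤ 13) = 1 − Σ_{j=0}^{13} e^(−μ) μ^j/j! ≈ 0.1355.

0.1355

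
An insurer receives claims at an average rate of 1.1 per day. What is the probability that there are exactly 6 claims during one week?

0.1311

Over the interval, μ = 1.1 × 7 = 7.7 (a week = 7 days).
P(N = 6) = e^(−μ) μ^6/6! = e^(−7.7) · 7.7^6/720 ≈ 0.1311.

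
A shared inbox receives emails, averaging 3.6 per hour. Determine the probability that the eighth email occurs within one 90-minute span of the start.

Over the interval, μ = 3.6 × 1.5 = 5.4 (a 90-minute span = 1.5 hours).
The eighth arrival falls in the interval iff at least 8 events occur there: P(S_8 ≤ t) = P(N ≥ 8) = 1 − P(N ≤ 7) ≈ 0.1783.

0.1783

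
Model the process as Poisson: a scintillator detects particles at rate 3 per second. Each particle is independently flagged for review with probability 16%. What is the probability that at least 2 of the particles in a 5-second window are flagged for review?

0.6916

Thinning: the particles that are flagged for review themselves form a Poisson process with rate 0.16 × 3 = 0.48 per second.
Over the interval, μ = 0.48 × 5 = 2.4 (a 5-second window = 5 seconds).
P(N ≥ 2) = 1 − P(N ≤ 1) ≈ 0.6916.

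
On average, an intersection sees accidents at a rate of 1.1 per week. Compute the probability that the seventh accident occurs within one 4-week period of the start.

0.1564

Over the interval, μ = 1.1 × 4 = 4.4 (a 4-week period = 4 weeks).
The seventh arrival falls in the interval iff at least 7 events occur there: P(S_7 ≤ t) = P(N ≥ 7) = 1 − P(N ≤ 6) ≈ 0.1564.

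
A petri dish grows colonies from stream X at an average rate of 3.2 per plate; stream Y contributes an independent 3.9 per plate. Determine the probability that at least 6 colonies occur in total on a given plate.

0.7119

Independent Poisson processes superpose: combined rate λ = 3.2 + 3.9 = 7.1 per plate.
So μ = 7.1.
P(N ≥ 6) = 1 − P(N ≤ 5) ≈ 0.7119.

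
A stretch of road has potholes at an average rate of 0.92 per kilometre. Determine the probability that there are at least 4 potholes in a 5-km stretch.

Over the interval, μ = 0.92 × 5 = 4.6 (a 5-km stretch = 5 kilometres).
P(N ≥ 4) = 1 − P(N ≤ 3) = 1 − Σ_{j=0}^{3} e^(−μ) μ^j/j! ≈ 0.6743.

0.6743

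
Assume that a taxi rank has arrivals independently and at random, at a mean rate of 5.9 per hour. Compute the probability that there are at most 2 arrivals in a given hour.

0.0666

With mean μ = 5.9 per hour,
P(N ≤ 2) = Σ_{j=0}^{2} e^(−μ) μ^j/j! ≈ 0.0666.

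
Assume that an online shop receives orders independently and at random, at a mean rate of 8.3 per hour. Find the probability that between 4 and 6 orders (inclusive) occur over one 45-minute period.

Over the interval, μ = 8.3 × 0.75 = 6.225 (a 45-minute period = 0.75 hours).
P(4 ≤ N ≤ 6) = Σ_{j=4}^{6} e^(−6.225) · 6.225^j/j! ≈ 0.4380.

0.4380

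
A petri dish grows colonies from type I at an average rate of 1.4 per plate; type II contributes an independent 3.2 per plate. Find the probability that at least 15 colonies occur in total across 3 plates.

Independent Poisson processes superpose: combined rate λ = 1.4 + 3.2 = 4.6 per plate.
Over the interval, μ = 4.6 × 3 = 13.8 (3 plates).
P(N ≥ 15) = 1 − P(N ≤ 14) ≈ 0.4084.

0.4084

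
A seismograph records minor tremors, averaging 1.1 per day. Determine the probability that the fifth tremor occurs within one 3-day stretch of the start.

Over the interval, μ = 1.1 × 3 = 3.3 (a 3-day stretch = 3 days).
The fifth arrival falls in the interval iff at least 5 events occur there: P(S_5 ≤ t) = P(N ≥ 5) = 1 − P(N ≤ 4) ≈ 0.2374.

0.2374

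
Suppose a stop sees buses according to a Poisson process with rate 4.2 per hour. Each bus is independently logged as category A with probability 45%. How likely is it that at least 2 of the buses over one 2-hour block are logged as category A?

Thinning: the buses that are logged as category A themselves form a Poisson process with rate 0.45 × 4.2 = 1.89 per hour.
Over the interval, μ = 1.89 × 2 = 3.78 (a 2-hour block = 2 hours).
P(N ≥ 2) = 1 − P(N ≤ 1) ≈ 0.8909.

0.8909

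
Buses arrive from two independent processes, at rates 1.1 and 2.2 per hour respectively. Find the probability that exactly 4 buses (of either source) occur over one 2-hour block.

0.1076

Independent Poisson processes superpose: combined rate λ = 1.1 + 2.2 = 3.3 per hour.
Over the interval, μ = 3.3 × 2 = 6.6 (a 2-hour block = 2 hours).
P(N = 4) = e^(−6.6) · 6.6^4/4! ≈ 0.1076.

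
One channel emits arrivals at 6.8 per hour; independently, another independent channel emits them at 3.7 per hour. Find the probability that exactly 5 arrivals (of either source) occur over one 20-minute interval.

Independent Poisson processes superpose: combined rate λ = 6.8 + 3.7 = 10.5 per hour.
Over the interval, μ = 10.5 × 1/3 = 3.5 (a 20-minute interval = 1/3 hours).
P(N = 5) = e^(−3.5) · 3.5^5/5! ≈ 0.1322.

0.1322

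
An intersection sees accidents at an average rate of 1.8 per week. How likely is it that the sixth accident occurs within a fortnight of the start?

Over the interval, μ = 1.8 × 2 = 3.6 (a fortnight = 2 weeks).
The sixth arrival falls in the interval iff at least 6 events occur there: P(S_6 ≤ t) = P(N ≥ 6) = 1 − P(N ≤ 5) ≈ 0.1559.

0.1559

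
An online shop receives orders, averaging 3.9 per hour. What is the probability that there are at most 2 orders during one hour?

With mean μ = 3.9 per hour,
P(N ≤ 2) = Σ_{j=0}^{2} e^(−μ) μ^j/j! ≈ 0.2531.

0.2531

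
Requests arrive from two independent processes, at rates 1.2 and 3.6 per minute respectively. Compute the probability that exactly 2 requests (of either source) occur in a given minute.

0.0948

Independent Poisson processes superpose: combined rate λ = 1.2 + 3.6 = 4.8 per minute.
So μ = 4.8.
P(N = 2) = e^(−4.8) · 4.8^2/2! ≈ 0.0948.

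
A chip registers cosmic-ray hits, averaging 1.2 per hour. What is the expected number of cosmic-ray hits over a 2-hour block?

E[N] = λt = 1.2 × 2 = 2.4 (a 2-hour block = 2 hours).

2.4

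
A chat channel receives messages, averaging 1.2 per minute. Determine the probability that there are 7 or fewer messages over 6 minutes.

0.5689

Over the interval, μ = 1.2 × 6 = 7.2 (6 minutes).
P(N ≤ 7) = Σ_{j=0}^{7} e^(−μ) μ^j/j! ≈ 0.5689.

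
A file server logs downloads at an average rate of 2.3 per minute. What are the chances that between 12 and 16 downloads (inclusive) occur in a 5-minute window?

0.4038

Over the interval, μ = 2.3 × 5 = 11.5 (a 5-minute window = 5 minutes).
P(12 ≤ N ≤ 16) = Σ_{j=12}^{16} e^(−11.5) · 11.5^j/j! ≈ 0.4038.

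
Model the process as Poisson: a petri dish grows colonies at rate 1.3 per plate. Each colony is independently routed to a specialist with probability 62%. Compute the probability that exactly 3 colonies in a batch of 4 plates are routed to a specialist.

0.2223

Thinning: the colonies that are routed to a specialist themselves form a Poisson process with rate 0.62 × 1.3 = 0.806 per plate.
Over the interval, μ = 0.806 × 4 = 3.224 (a batch of 4 plates = 4 plates).
P(N = 3) = e^(−3.224) · 3.224^3/3! ≈ 0.2223.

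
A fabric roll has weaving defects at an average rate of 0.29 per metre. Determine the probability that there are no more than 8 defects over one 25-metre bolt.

Over the interval, μ = 0.29 × 25 = 7.25 (a 25-metre bolt = 25 metres).
P(N ≤ 8) = Σ_{j=0}^{8} e^(−μ) μ^j/j! ≈ 0.6960.

0.6960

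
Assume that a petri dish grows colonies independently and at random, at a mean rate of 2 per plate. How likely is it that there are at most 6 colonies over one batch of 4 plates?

Over the interval, μ = 2 × 4 = 8 (a batch of 4 plates = 4 plates).
P(N ≤ 6) = Σ_{j=0}^{6} e^(−μ) μ^j/j! ≈ 0.3134.

0.3134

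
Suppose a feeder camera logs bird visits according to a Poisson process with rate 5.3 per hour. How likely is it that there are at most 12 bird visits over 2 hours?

Over the interval, μ = 5.3 × 2 = 10.6 (2 hours).
P(N ≤ 12) = Σ_{j=0}^{12} e^(−μ) μ^j/j! ≈ 0.7316.

0.7316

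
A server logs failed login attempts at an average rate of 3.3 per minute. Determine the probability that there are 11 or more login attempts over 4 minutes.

0.7651

Over the interval, μ = 3.3 × 4 = 13.2 (4 minutes).
P(N ≥ 11) = 1 − P(N ≤ 10) = 1 − Σ_{j=0}^{10} e^(−μ) μ^j/j! ≈ 0.7651.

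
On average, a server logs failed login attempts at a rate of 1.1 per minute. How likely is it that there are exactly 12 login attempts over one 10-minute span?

Over the interval, μ = 1.1 × 10 = 11 (a 10-minute span = 10 minutes).
P(N = 12) = e^(−μ) μ^12/12! = e^(−11) · 11^12/479001600 ≈ 0.1094.

0.1094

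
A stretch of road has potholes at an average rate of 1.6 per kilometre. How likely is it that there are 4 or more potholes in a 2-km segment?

0.3975

Over the interval, μ = 1.6 × 2 = 3.2 (a 2-km segment = 2 kilometres).
P(N ≥ 4) = 1 − P(N ≤ 3) = 1 − Σ_{j=0}^{3} e^(−μ) μ^j/j! ≈ 0.3975.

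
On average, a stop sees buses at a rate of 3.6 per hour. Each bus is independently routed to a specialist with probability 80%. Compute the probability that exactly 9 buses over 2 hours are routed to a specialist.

Thinning: the buses that are routed to a specialist themselves form a Poisson process with rate 0.8 × 3.6 = 2.88 per hour.
Over the interval, μ = 2.88 × 2 = 5.76 (2 hours).
P(N = 9) = e^(−5.76) · 5.76^9/9! ≈ 0.0606.

0.0606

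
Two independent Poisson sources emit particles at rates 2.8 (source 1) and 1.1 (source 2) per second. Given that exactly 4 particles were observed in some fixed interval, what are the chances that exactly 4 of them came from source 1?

0.2657

Given the total, each event is independently from source 1 with probability p = λ_1/(λ_1+λ_2) = 2.8/3.9 ≈ 0.7179.
So K ~ Binomial(4, 2.8/3.9): P(K = 4) = C(4,4) · (2.8/3.9)^4 · (1.1/3.9)^0 ≈ 0.2657.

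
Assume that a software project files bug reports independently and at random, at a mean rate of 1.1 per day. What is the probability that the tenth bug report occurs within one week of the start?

Over the interval, μ = 1.1 × 7 = 7.7 (a week = 7 days).
The tenth arrival falls in the interval iff at least 10 events occur there: P(S_10 ≤ t) = P(N ≥ 10) = 1 − P(N ≤ 9) ≈ 0.2469.

0.2469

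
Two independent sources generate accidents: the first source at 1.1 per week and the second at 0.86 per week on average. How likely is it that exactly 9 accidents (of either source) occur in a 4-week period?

0.1214

Independent Poisson processes superpose: combined rate λ = 1.1 + 0.86 = 1.96 per week.
Over the interval, μ = 1.96 × 4 = 7.84 (a 4-week period = 4 weeks).
P(N = 9) = e^(−7.84) · 7.84^9/9! ≈ 0.1214.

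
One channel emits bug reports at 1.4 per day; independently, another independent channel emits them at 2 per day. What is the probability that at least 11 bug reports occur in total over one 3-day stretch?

Independent Poisson processes superpose: combined rate λ = 1.4 + 2 = 3.4 per day.
Over the interval, μ = 3.4 × 3 = 10.2 (a 3-day stretch = 3 days).
P(N ≥ 11) = 1 − P(N ≤ 10) ≈ 0.4420.

0.4420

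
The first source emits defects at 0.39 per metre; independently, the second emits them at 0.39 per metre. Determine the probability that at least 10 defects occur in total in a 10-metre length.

0.2589

Independent Poisson processes superpose: combined rate λ = 0.39 + 0.39 = 0.78 per metre.
Over the interval, μ = 0.78 × 10 = 7.8 (a 10-metre length = 10 metres).
P(N ≥ 10) = 1 − P(N ≤ 9) ≈ 0.2589.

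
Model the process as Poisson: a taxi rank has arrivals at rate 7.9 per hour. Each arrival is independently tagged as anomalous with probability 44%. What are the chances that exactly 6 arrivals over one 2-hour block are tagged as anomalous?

0.1500

Thinning: the arrivals that are tagged as anomalous themselves form a Poisson process with rate 0.44 × 7.9 = 3.476 per hour.
Over the interval, μ = 3.476 × 2 = 6.952 (a 2-hour block = 2 hours).
P(N = 6) = e^(−6.952) · 6.952^6/6! ≈ 0.1500.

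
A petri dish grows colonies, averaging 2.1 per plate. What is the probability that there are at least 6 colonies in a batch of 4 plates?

Over the interval, μ = 2.1 × 4 = 8.4 (a batch of 4 plates = 4 plates).
P(N ≥ 6) = 1 − P(N ≤ 5) = 1 − Σ_{j=0}^{5} e^(−μ) μ^j/j! ≈ 0.8427.

0.8427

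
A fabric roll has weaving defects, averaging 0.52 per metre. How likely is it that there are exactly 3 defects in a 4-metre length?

Over the interval, μ = 0.52 × 4 = 2.08 (a 4-metre length = 4 metres).
P(N = 3) = e^(−μ) μ^3/3! = e^(−2.08) · 2.08^3/6 ≈ 0.1874.

0.1874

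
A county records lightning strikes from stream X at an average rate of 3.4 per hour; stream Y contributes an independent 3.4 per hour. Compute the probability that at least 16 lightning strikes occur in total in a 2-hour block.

0.2917

Independent Poisson processes superpose: combined rate λ = 3.4 + 3.4 = 6.8 per hour.
Over the interval, μ = 6.8 × 2 = 13.6 (a 2-hour block = 2 hours).
P(N ≥ 16) = 1 − P(N ≤ 15) ≈ 0.2917.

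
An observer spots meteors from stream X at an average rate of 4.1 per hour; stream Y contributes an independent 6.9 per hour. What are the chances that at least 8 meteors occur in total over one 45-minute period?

Independent Poisson processes superpose: combined rate λ = 4.1 + 6.9 = 11 per hour.
Over the interval, μ = 11 × 0.75 = 8.25 (a 45-minute period = 0.75 hours).
P(N ≥ 8) = 1 − P(N ≤ 7) ≈ 0.5814.

0.5814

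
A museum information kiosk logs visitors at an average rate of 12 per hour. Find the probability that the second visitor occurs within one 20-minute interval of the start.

0.9084

Over the interval, μ = 12 × 1/3 = 4 (a 20-minute interval = 1/3 hours).
The second arrival falls in the interval iff at least 2 events occur there: P(S_2 ≤ t) = P(N ≥ 2) = 1 − P(N ≤ 1) ≈ 0.9084.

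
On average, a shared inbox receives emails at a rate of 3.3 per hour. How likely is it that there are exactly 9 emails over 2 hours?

Over the interval, μ = 3.3 × 2 = 6.6 (2 hours).
P(N = 9) = e^(−μ) μ^9/9! = e^(−6.6) · 6.6^9/362880 ≈ 0.0891.

0.0891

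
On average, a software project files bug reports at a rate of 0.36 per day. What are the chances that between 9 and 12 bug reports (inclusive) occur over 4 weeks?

Over the interval, μ = 0.36 × 28 = 10.08 (4 weeks = 28 days).
P(9 ≤ N ≤ 12) = Σ_{j=9}^{12} e^(−10.08) · 10.08^j/j! ≈ 0.4600.

0.4600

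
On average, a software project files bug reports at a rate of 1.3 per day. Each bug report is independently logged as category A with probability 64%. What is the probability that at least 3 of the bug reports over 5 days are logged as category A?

Thinning: the bug reports that are logged as category A themselves form a Poisson process with rate 0.64 × 1.3 = 0.832 per day.
Over the interval, μ = 0.832 × 5 = 4.16 (5 days).
P(N ≥ 3) = 1 − P(N ≤ 2) ≈ 0.7844.

0.7844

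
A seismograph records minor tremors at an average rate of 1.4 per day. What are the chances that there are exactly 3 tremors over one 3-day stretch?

0.1852

Over the interval, μ = 1.4 × 3 = 4.2 (a 3-day stretch = 3 days).
P(N = 3) = e^(−μ) μ^3/3! = e^(−4.2) · 4.2^3/6 ≈ 0.1852.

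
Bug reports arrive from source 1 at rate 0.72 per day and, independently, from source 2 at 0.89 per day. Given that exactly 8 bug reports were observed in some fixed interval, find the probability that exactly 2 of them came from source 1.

Given the total, each event is independently from source 1 with probability p = λ_1/(λ_1+λ_2) = 0.72/1.61 ≈ 0.4472.
So K ~ Binomial(8, 0.72/1.61): P(K = 2) = C(8,2) · (0.72/1.61)^2 · (0.89/1.61)^6 ≈ 0.1598.

0.1598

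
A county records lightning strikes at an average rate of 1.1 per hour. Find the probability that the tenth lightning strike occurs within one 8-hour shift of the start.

Over the interval, μ = 1.1 × 8 = 8.8 (an 8-hour shift = 8 hours).
The tenth arrival falls in the interval iff at least 10 events occur there: P(S_10 ≤ t) = P(N ≥ 10) = 1 − P(N ≤ 9) ≈ 0.3863.

0.3863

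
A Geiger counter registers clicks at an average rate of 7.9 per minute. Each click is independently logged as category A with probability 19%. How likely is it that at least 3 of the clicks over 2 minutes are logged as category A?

Thinning: the clicks that are logged as category A themselves form a Poisson process with rate 0.19 × 7.9 = 1.501 per minute.
Over the interval, μ = 1.501 × 2 = 3.002 (2 minutes).
P(N ≥ 3) = 1 − P(N ≤ 2) ≈ 0.5773.

0.5773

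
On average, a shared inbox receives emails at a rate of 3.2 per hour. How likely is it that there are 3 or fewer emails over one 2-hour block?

Over the interval, μ = 3.2 × 2 = 6.4 (a 2-hour block = 2 hours).
P(N ≤ 3) = Σ_{j=0}^{3} e^(−μ) μ^j/j! ≈ 0.1189.

0.1189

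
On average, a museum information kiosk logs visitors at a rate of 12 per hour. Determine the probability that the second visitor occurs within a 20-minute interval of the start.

0.9084

Over the interval, μ = 12 × 1/3 = 4 (a 20-minute interval = 1/3 hours).
The second arrival falls in the interval iff at least 2 events occur there: P(S_2 ≤ t) = P(N ≥ 2) = 1 − P(N ≤ 1) ≈ 0.9084.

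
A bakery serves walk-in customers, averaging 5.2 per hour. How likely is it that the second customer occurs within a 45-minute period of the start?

0.9008

Over the interval, μ = 5.2 × 0.75 = 3.9 (a 45-minute period = 0.75 hours).
The second arrival falls in the interval iff at least 2 events occur there: P(S_2 ≤ t) = P(N ≥ 2) = 1 − P(N ≤ 1) ≈ 0.9008.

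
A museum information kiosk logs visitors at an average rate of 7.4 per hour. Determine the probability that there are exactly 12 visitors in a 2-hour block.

Over the interval, μ = 7.4 × 2 = 14.8 (a 2-hour block = 2 hours).
P(N = 12) = e^(−μ) μ^12/12! = e^(−14.8) · 14.8^12/479001600 ≈ 0.0861.

0.0861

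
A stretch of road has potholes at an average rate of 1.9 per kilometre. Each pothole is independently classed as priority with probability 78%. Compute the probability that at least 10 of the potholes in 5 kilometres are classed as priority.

Thinning: the potholes that are classed as priority themselves form a Poisson process with rate 0.78 × 1.9 = 1.482 per kilometre.
Over the interval, μ = 1.482 × 5 = 7.41 (5 kilometres).
P(N ≥ 10) = 1 − P(N ≤ 9) ≈ 0.2134.

0.2134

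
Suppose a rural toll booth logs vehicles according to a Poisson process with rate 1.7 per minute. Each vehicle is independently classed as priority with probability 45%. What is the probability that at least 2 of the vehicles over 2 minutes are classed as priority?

Thinning: the vehicles that are classed as priority themselves form a Poisson process with rate 0.45 × 1.7 = 0.765 per minute.
Over the interval, μ = 0.765 × 2 = 1.53 (2 minutes).
P(N ≥ 2) = 1 − P(N ≤ 1) ≈ 0.4522.

0.4522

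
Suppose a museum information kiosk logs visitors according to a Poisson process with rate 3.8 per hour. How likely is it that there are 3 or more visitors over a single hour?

With mean μ = 3.8 per hour,
P(N ≥ 3) = 1 − P(N ≤ 2) = 1 − Σ_{j=0}^{2} e^(−μ) μ^j/j! ≈ 0.7311.

0.7311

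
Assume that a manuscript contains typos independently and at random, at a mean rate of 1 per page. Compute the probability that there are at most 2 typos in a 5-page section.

Over the interval, μ = 1 × 5 = 5 (a 5-page section = 5 pages).
P(N ≤ 2) = Σ_{j=0}^{2} e^(−μ) μ^j/j! ≈ 0.1247.

0.1247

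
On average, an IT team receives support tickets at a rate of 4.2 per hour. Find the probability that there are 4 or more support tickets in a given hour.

0.6046

With mean μ = 4.2 per hour,
P(N ≥ 4) = 1 − P(N ≤ 3) = 1 − Σ_{j=0}^{3} e^(−μ) μ^j/j! ≈ 0.6046.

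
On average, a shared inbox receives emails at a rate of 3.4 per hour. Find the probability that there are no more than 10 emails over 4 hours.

0.2037

Over the interval, μ = 3.4 × 4 = 13.6 (4 hours).
P(N ≤ 10) = Σ_{j=0}^{10} e^(−μ) μ^j/j! ≈ 0.2037.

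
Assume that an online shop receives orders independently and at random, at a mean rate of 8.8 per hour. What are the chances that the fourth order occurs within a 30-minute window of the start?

0.6406

Over the interval, μ = 8.8 × 0.5 = 4.4 (a 30-minute window = 0.5 hours).
The fourth arrival falls in the interval iff at least 4 events occur there: P(S_4 ≤ t) = P(N ≥ 4) = 1 − P(N ≤ 3) ≈ 0.6406.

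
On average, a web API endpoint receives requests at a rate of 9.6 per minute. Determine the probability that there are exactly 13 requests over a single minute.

0.0640

With mean μ = 9.6 per minute,
P(N = 13) = e^(−μ) μ^13/13! = e^(−9.6) · 9.6^13/6227020800 ≈ 0.0640.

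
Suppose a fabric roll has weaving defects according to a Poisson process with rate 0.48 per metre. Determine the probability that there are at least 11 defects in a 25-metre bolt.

0.6528

Over the interval, μ = 0.48 × 25 = 12 (a 25-metre bolt = 25 metres).
P(N ≥ 11) = 1 − P(N ≤ 10) = 1 − Σ_{j=0}^{10} e^(−μ) μ^j/j! ≈ 0.6528.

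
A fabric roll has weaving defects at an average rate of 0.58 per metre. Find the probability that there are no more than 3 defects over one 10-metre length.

Over the interval, μ = 0.58 × 10 = 5.8 (a 10-metre length = 10 metres).
P(N ≤ 3) = Σ_{j=0}^{3} e^(−μ) μ^j/j! ≈ 0.1700.

0.1700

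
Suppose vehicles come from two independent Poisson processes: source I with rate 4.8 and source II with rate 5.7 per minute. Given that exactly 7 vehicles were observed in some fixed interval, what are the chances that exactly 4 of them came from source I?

Given the total, each event is independently from source I with probability p = λ_I/(λ_I+λ_II) = 4.8/10.5 ≈ 0.4571.
So K ~ Binomial(7, 4.8/10.5): P(K = 4) = C(7,4) · (4.8/10.5)^4 · (5.7/10.5)^3 ≈ 0.2445.

0.2445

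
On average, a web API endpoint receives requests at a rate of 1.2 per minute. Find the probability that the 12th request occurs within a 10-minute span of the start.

0.5384

Over the interval, μ = 1.2 × 10 = 12 (a 10-minute span = 10 minutes).
The 12th arrival falls in the interval iff at least 12 events occur there: P(S_12 ≤ t) = P(N ≥ 12) = 1 − P(N ≤ 11) ≈ 0.5384.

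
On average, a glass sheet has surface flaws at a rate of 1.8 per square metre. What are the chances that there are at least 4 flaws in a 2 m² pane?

0.4848

Over the interval, μ = 1.8 × 2 = 3.6 (a 2 m² pane = 2 square metres).
P(N ≥ 4) = 1 − P(N ≤ 3) = 1 − Σ_{j=0}^{3} e^(−μ) μ^j/j! ≈ 0.4848.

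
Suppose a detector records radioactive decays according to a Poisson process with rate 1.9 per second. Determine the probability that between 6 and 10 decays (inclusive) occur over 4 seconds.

Over the interval, μ = 1.9 × 4 = 7.6 (4 seconds).
P(6 ≤ N ≤ 10) = Σ_{j=6}^{10} e^(−7.6) · 7.6^j/j! ≈ 0.6228.

0.6228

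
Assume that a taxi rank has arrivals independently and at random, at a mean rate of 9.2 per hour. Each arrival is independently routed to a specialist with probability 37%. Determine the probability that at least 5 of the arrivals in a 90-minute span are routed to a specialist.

0.5779

Thinning: the arrivals that are routed to a specialist themselves form a Poisson process with rate 0.37 × 9.2 = 3.404 per hour.
Over the interval, μ = 3.404 × 1.5 = 5.106 (a 90-minute span = 1.5 hours).
P(N ≥ 5) = 1 − P(N ≤ 4) ≈ 0.5779.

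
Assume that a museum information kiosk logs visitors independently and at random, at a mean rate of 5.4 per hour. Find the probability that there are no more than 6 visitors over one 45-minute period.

Over the interval, μ = 5.4 × 0.75 = 4.05 (a 45-minute period = 0.75 hours).
P(N ≤ 6) = Σ_{j=0}^{6} e^(−μ) μ^j/j! ≈ 0.8841.

0.8841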